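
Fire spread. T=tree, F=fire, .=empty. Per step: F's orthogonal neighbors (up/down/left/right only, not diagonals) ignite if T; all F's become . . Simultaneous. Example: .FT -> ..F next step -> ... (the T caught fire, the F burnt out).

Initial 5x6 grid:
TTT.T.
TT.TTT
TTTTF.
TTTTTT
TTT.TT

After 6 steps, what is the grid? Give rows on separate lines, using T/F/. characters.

Step 1: 3 trees catch fire, 1 burn out
  TTT.T.
  TT.TFT
  TTTF..
  TTTTFT
  TTT.TT
Step 2: 7 trees catch fire, 3 burn out
  TTT.F.
  TT.F.F
  TTF...
  TTTF.F
  TTT.FT
Step 3: 3 trees catch fire, 7 burn out
  TTT...
  TT....
  TF....
  TTF...
  TTT..F
Step 4: 4 trees catch fire, 3 burn out
  TTT...
  TF....
  F.....
  TF....
  TTF...
Step 5: 4 trees catch fire, 4 burn out
  TFT...
  F.....
  ......
  F.....
  TF....
Step 6: 3 trees catch fire, 4 burn out
  F.F...
  ......
  ......
  ......
  F.....

F.F...
......
......
......
F.....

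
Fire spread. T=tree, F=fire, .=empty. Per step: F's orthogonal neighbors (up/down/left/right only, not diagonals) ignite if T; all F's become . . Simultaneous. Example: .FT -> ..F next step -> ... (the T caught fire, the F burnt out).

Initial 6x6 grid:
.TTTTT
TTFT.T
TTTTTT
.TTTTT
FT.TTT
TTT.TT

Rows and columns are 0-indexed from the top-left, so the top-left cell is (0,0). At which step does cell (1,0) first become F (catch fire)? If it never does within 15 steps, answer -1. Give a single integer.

Step 1: cell (1,0)='T' (+6 fires, +2 burnt)
Step 2: cell (1,0)='F' (+8 fires, +6 burnt)
  -> target ignites at step 2
Step 3: cell (1,0)='.' (+5 fires, +8 burnt)
Step 4: cell (1,0)='.' (+4 fires, +5 burnt)
Step 5: cell (1,0)='.' (+3 fires, +4 burnt)
Step 6: cell (1,0)='.' (+2 fires, +3 burnt)
Step 7: cell (1,0)='.' (+1 fires, +2 burnt)
Step 8: cell (1,0)='.' (+0 fires, +1 burnt)
  fire out at step 8

2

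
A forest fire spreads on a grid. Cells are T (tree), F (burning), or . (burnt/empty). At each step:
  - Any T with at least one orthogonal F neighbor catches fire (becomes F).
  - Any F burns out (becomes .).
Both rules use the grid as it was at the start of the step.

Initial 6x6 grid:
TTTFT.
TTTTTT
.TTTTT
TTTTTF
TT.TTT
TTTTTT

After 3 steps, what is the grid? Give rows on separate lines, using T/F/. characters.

Step 1: 6 trees catch fire, 2 burn out
  TTF.F.
  TTTFTT
  .TTTTF
  TTTTF.
  TT.TTF
  TTTTTT
Step 2: 9 trees catch fire, 6 burn out
  TF....
  TTF.FF
  .TTFF.
  TTTF..
  TT.TF.
  TTTTTF
Step 3: 6 trees catch fire, 9 burn out
  F.....
  TF....
  .TF...
  TTF...
  TT.F..
  TTTTF.

F.....
TF....
.TF...
TTF...
TT.F..
TTTTF.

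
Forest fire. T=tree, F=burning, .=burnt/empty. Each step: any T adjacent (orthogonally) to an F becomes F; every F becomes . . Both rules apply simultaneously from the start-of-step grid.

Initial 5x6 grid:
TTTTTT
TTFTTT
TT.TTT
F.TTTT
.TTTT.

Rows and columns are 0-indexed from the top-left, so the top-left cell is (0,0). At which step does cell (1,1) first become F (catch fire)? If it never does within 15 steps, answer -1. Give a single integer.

Step 1: cell (1,1)='F' (+4 fires, +2 burnt)
  -> target ignites at step 1
Step 2: cell (1,1)='.' (+6 fires, +4 burnt)
Step 3: cell (1,1)='.' (+5 fires, +6 burnt)
Step 4: cell (1,1)='.' (+5 fires, +5 burnt)
Step 5: cell (1,1)='.' (+3 fires, +5 burnt)
Step 6: cell (1,1)='.' (+1 fires, +3 burnt)
Step 7: cell (1,1)='.' (+0 fires, +1 burnt)
  fire out at step 7

1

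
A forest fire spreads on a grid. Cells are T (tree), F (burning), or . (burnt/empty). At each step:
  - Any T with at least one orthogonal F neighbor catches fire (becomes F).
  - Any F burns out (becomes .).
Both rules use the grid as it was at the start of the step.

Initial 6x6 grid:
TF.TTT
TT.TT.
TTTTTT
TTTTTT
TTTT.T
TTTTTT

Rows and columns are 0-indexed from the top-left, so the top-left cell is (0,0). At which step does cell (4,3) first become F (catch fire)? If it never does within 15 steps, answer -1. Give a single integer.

Step 1: cell (4,3)='T' (+2 fires, +1 burnt)
Step 2: cell (4,3)='T' (+2 fires, +2 burnt)
Step 3: cell (4,3)='T' (+3 fires, +2 burnt)
Step 4: cell (4,3)='T' (+4 fires, +3 burnt)
Step 5: cell (4,3)='T' (+6 fires, +4 burnt)
Step 6: cell (4,3)='F' (+7 fires, +6 burnt)
  -> target ignites at step 6
Step 7: cell (4,3)='.' (+3 fires, +7 burnt)
Step 8: cell (4,3)='.' (+3 fires, +3 burnt)
Step 9: cell (4,3)='.' (+1 fires, +3 burnt)
Step 10: cell (4,3)='.' (+0 fires, +1 burnt)
  fire out at step 10

6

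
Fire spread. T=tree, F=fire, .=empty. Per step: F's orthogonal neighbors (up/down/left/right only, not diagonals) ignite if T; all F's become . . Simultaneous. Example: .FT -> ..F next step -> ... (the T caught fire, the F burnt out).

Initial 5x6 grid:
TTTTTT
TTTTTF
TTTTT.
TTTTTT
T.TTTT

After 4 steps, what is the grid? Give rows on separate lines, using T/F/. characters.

Step 1: 2 trees catch fire, 1 burn out
  TTTTTF
  TTTTF.
  TTTTT.
  TTTTTT
  T.TTTT
Step 2: 3 trees catch fire, 2 burn out
  TTTTF.
  TTTF..
  TTTTF.
  TTTTTT
  T.TTTT
Step 3: 4 trees catch fire, 3 burn out
  TTTF..
  TTF...
  TTTF..
  TTTTFT
  T.TTTT
Step 4: 6 trees catch fire, 4 burn out
  TTF...
  TF....
  TTF...
  TTTF.F
  T.TTFT

TTF...
TF....
TTF...
TTTF.F
T.TTFT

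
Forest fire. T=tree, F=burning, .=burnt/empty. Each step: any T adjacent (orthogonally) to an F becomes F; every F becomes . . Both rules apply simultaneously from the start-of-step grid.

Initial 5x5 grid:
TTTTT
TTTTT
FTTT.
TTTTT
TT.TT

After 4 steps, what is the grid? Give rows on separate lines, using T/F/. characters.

Step 1: 3 trees catch fire, 1 burn out
  TTTTT
  FTTTT
  .FTT.
  FTTTT
  TT.TT
Step 2: 5 trees catch fire, 3 burn out
  FTTTT
  .FTTT
  ..FT.
  .FTTT
  FT.TT
Step 3: 5 trees catch fire, 5 burn out
  .FTTT
  ..FTT
  ...F.
  ..FTT
  .F.TT
Step 4: 3 trees catch fire, 5 burn out
  ..FTT
  ...FT
  .....
  ...FT
  ...TT

..FTT
...FT
.....
...FT
...TT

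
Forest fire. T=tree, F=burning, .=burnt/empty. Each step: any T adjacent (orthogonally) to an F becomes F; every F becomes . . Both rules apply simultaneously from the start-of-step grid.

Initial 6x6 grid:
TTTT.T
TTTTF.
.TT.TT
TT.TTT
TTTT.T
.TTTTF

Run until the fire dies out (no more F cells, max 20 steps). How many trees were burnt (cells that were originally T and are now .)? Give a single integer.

Step 1: +4 fires, +2 burnt (F count now 4)
Step 2: +6 fires, +4 burnt (F count now 6)
Step 3: +6 fires, +6 burnt (F count now 6)
Step 4: +5 fires, +6 burnt (F count now 5)
Step 5: +3 fires, +5 burnt (F count now 3)
Step 6: +2 fires, +3 burnt (F count now 2)
Step 7: +0 fires, +2 burnt (F count now 0)
Fire out after step 7
Initially T: 27, now '.': 35
Total burnt (originally-T cells now '.'): 26

Answer: 26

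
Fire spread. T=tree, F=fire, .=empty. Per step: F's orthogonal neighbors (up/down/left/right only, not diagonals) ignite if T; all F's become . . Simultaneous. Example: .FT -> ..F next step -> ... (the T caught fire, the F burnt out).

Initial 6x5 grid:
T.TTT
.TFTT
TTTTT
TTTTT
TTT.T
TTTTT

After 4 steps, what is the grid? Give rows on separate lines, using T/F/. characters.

Step 1: 4 trees catch fire, 1 burn out
  T.FTT
  .F.FT
  TTFTT
  TTTTT
  TTT.T
  TTTTT
Step 2: 5 trees catch fire, 4 burn out
  T..FT
  ....F
  TF.FT
  TTFTT
  TTT.T
  TTTTT
Step 3: 6 trees catch fire, 5 burn out
  T...F
  .....
  F...F
  TF.FT
  TTF.T
  TTTTT
Step 4: 4 trees catch fire, 6 burn out
  T....
  .....
  .....
  F...F
  TF..T
  TTFTT

T....
.....
.....
F...F
TF..T
TTFTT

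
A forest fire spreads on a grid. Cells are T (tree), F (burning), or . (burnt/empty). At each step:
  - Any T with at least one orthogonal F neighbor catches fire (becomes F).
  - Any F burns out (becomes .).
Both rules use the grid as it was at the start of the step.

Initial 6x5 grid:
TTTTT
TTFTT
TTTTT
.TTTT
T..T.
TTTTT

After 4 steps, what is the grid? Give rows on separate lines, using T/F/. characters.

Step 1: 4 trees catch fire, 1 burn out
  TTFTT
  TF.FT
  TTFTT
  .TTTT
  T..T.
  TTTTT
Step 2: 7 trees catch fire, 4 burn out
  TF.FT
  F...F
  TF.FT
  .TFTT
  T..T.
  TTTTT
Step 3: 6 trees catch fire, 7 burn out
  F...F
  .....
  F...F
  .F.FT
  T..T.
  TTTTT
Step 4: 2 trees catch fire, 6 burn out
  .....
  .....
  .....
  ....F
  T..F.
  TTTTT

.....
.....
.....
....F
T..F.
TTTTT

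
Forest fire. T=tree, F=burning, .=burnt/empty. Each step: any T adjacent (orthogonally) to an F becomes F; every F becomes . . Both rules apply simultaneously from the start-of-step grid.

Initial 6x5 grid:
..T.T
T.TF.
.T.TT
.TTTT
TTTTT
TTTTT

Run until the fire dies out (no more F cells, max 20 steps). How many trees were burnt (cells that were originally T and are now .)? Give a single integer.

Step 1: +2 fires, +1 burnt (F count now 2)
Step 2: +3 fires, +2 burnt (F count now 3)
Step 3: +3 fires, +3 burnt (F count now 3)
Step 4: +4 fires, +3 burnt (F count now 4)
Step 5: +4 fires, +4 burnt (F count now 4)
Step 6: +2 fires, +4 burnt (F count now 2)
Step 7: +1 fires, +2 burnt (F count now 1)
Step 8: +0 fires, +1 burnt (F count now 0)
Fire out after step 8
Initially T: 21, now '.': 28
Total burnt (originally-T cells now '.'): 19

Answer: 19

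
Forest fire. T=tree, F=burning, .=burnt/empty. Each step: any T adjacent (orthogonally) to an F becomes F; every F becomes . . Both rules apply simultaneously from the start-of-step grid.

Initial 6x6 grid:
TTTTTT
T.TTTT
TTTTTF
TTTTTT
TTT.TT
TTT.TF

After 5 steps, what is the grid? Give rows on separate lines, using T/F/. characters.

Step 1: 5 trees catch fire, 2 burn out
  TTTTTT
  T.TTTF
  TTTTF.
  TTTTTF
  TTT.TF
  TTT.F.
Step 2: 5 trees catch fire, 5 burn out
  TTTTTF
  T.TTF.
  TTTF..
  TTTTF.
  TTT.F.
  TTT...
Step 3: 4 trees catch fire, 5 burn out
  TTTTF.
  T.TF..
  TTF...
  TTTF..
  TTT...
  TTT...
Step 4: 4 trees catch fire, 4 burn out
  TTTF..
  T.F...
  TF....
  TTF...
  TTT...
  TTT...
Step 5: 4 trees catch fire, 4 burn out
  TTF...
  T.....
  F.....
  TF....
  TTF...
  TTT...

TTF...
T.....
F.....
TF....
TTF...
TTT...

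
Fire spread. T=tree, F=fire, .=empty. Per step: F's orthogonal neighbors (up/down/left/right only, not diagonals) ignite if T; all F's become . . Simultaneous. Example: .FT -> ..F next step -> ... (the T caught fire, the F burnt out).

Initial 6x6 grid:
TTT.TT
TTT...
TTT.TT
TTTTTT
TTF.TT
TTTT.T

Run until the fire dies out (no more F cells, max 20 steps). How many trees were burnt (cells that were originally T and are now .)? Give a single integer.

Step 1: +3 fires, +1 burnt (F count now 3)
Step 2: +6 fires, +3 burnt (F count now 6)
Step 3: +5 fires, +6 burnt (F count now 5)
Step 4: +6 fires, +5 burnt (F count now 6)
Step 5: +4 fires, +6 burnt (F count now 4)
Step 6: +2 fires, +4 burnt (F count now 2)
Step 7: +0 fires, +2 burnt (F count now 0)
Fire out after step 7
Initially T: 28, now '.': 34
Total burnt (originally-T cells now '.'): 26

Answer: 26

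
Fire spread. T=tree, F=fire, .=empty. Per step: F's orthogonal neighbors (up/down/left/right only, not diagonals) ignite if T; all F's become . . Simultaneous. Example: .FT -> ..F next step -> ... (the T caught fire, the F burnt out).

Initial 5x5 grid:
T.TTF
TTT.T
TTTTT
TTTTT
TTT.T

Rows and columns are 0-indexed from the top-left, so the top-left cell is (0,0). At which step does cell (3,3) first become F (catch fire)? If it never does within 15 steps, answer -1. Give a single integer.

Step 1: cell (3,3)='T' (+2 fires, +1 burnt)
Step 2: cell (3,3)='T' (+2 fires, +2 burnt)
Step 3: cell (3,3)='T' (+3 fires, +2 burnt)
Step 4: cell (3,3)='F' (+4 fires, +3 burnt)
  -> target ignites at step 4
Step 5: cell (3,3)='.' (+3 fires, +4 burnt)
Step 6: cell (3,3)='.' (+4 fires, +3 burnt)
Step 7: cell (3,3)='.' (+2 fires, +4 burnt)
Step 8: cell (3,3)='.' (+1 fires, +2 burnt)
Step 9: cell (3,3)='.' (+0 fires, +1 burnt)
  fire out at step 9

4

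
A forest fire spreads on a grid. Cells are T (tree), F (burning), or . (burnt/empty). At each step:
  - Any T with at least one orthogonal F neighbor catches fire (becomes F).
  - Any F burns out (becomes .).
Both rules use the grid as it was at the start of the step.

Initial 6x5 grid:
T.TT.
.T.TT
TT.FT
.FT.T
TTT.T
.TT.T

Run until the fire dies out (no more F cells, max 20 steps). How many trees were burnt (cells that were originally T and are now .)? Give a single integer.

Step 1: +5 fires, +2 burnt (F count now 5)
Step 2: +8 fires, +5 burnt (F count now 8)
Step 3: +3 fires, +8 burnt (F count now 3)
Step 4: +1 fires, +3 burnt (F count now 1)
Step 5: +0 fires, +1 burnt (F count now 0)
Fire out after step 5
Initially T: 18, now '.': 29
Total burnt (originally-T cells now '.'): 17

Answer: 17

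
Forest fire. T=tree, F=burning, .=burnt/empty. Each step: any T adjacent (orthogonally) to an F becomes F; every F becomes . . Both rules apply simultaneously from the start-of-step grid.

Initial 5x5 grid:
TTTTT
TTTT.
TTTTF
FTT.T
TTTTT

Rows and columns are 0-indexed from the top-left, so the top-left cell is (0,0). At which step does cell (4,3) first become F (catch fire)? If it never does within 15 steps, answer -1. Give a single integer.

Step 1: cell (4,3)='T' (+5 fires, +2 burnt)
Step 2: cell (4,3)='T' (+7 fires, +5 burnt)
Step 3: cell (4,3)='F' (+6 fires, +7 burnt)
  -> target ignites at step 3
Step 4: cell (4,3)='.' (+3 fires, +6 burnt)
Step 5: cell (4,3)='.' (+0 fires, +3 burnt)
  fire out at step 5

3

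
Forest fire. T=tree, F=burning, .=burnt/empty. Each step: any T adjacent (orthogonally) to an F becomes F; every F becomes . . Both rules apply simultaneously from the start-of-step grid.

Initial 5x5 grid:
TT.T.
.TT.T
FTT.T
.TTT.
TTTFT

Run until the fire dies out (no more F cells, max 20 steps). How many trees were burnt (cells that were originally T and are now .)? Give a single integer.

Step 1: +4 fires, +2 burnt (F count now 4)
Step 2: +5 fires, +4 burnt (F count now 5)
Step 3: +3 fires, +5 burnt (F count now 3)
Step 4: +1 fires, +3 burnt (F count now 1)
Step 5: +0 fires, +1 burnt (F count now 0)
Fire out after step 5
Initially T: 16, now '.': 22
Total burnt (originally-T cells now '.'): 13

Answer: 13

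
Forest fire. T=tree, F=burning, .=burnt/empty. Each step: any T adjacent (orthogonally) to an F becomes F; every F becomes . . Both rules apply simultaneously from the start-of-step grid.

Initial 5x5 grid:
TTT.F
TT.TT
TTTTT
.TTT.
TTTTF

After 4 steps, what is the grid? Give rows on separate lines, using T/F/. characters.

Step 1: 2 trees catch fire, 2 burn out
  TTT..
  TT.TF
  TTTTT
  .TTT.
  TTTF.
Step 2: 4 trees catch fire, 2 burn out
  TTT..
  TT.F.
  TTTTF
  .TTF.
  TTF..
Step 3: 3 trees catch fire, 4 burn out
  TTT..
  TT...
  TTTF.
  .TF..
  TF...
Step 4: 3 trees catch fire, 3 burn out
  TTT..
  TT...
  TTF..
  .F...
  F....

TTT..
TT...
TTF..
.F...
F....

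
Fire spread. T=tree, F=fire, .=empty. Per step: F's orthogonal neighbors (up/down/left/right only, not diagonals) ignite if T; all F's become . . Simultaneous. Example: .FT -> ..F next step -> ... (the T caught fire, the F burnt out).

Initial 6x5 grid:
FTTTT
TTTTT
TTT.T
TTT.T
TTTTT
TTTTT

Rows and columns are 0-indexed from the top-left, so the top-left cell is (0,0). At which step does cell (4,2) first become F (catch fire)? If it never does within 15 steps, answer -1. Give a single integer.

Step 1: cell (4,2)='T' (+2 fires, +1 burnt)
Step 2: cell (4,2)='T' (+3 fires, +2 burnt)
Step 3: cell (4,2)='T' (+4 fires, +3 burnt)
Step 4: cell (4,2)='T' (+5 fires, +4 burnt)
Step 5: cell (4,2)='T' (+4 fires, +5 burnt)
Step 6: cell (4,2)='F' (+3 fires, +4 burnt)
  -> target ignites at step 6
Step 7: cell (4,2)='.' (+3 fires, +3 burnt)
Step 8: cell (4,2)='.' (+2 fires, +3 burnt)
Step 9: cell (4,2)='.' (+1 fires, +2 burnt)
Step 10: cell (4,2)='.' (+0 fires, +1 burnt)
  fire out at step 10

6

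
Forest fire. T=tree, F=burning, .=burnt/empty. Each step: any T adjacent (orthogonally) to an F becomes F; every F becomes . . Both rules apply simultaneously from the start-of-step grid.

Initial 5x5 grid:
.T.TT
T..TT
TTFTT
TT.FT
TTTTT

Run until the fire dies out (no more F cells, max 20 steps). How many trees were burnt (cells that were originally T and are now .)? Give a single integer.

Answer: 17

Derivation:
Step 1: +4 fires, +2 burnt (F count now 4)
Step 2: +6 fires, +4 burnt (F count now 6)
Step 3: +5 fires, +6 burnt (F count now 5)
Step 4: +2 fires, +5 burnt (F count now 2)
Step 5: +0 fires, +2 burnt (F count now 0)
Fire out after step 5
Initially T: 18, now '.': 24
Total burnt (originally-T cells now '.'): 17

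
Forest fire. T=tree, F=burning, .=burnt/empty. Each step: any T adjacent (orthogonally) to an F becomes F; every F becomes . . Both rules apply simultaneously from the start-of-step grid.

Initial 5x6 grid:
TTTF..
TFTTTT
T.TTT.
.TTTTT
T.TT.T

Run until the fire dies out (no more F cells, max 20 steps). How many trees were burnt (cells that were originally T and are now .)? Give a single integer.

Answer: 20

Derivation:
Step 1: +5 fires, +2 burnt (F count now 5)
Step 2: +5 fires, +5 burnt (F count now 5)
Step 3: +4 fires, +5 burnt (F count now 4)
Step 4: +4 fires, +4 burnt (F count now 4)
Step 5: +1 fires, +4 burnt (F count now 1)
Step 6: +1 fires, +1 burnt (F count now 1)
Step 7: +0 fires, +1 burnt (F count now 0)
Fire out after step 7
Initially T: 21, now '.': 29
Total burnt (originally-T cells now '.'): 20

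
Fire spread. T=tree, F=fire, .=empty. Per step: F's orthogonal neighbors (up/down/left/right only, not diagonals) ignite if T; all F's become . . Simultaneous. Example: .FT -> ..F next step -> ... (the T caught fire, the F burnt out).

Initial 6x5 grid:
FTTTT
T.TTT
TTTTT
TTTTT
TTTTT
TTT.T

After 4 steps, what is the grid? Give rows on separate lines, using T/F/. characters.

Step 1: 2 trees catch fire, 1 burn out
  .FTTT
  F.TTT
  TTTTT
  TTTTT
  TTTTT
  TTT.T
Step 2: 2 trees catch fire, 2 burn out
  ..FTT
  ..TTT
  FTTTT
  TTTTT
  TTTTT
  TTT.T
Step 3: 4 trees catch fire, 2 burn out
  ...FT
  ..FTT
  .FTTT
  FTTTT
  TTTTT
  TTT.T
Step 4: 5 trees catch fire, 4 burn out
  ....F
  ...FT
  ..FTT
  .FTTT
  FTTTT
  TTT.T

....F
...FT
..FTT
.FTTT
FTTTT
TTT.T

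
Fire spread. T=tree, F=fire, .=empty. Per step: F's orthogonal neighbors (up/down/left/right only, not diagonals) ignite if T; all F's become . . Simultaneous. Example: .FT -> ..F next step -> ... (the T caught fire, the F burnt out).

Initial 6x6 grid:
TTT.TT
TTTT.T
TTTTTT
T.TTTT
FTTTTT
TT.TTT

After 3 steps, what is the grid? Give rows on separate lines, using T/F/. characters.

Step 1: 3 trees catch fire, 1 burn out
  TTT.TT
  TTTT.T
  TTTTTT
  F.TTTT
  .FTTTT
  FT.TTT
Step 2: 3 trees catch fire, 3 burn out
  TTT.TT
  TTTT.T
  FTTTTT
  ..TTTT
  ..FTTT
  .F.TTT
Step 3: 4 trees catch fire, 3 burn out
  TTT.TT
  FTTT.T
  .FTTTT
  ..FTTT
  ...FTT
  ...TTT

TTT.TT
FTTT.T
.FTTTT
..FTTT
...FTT
...TTT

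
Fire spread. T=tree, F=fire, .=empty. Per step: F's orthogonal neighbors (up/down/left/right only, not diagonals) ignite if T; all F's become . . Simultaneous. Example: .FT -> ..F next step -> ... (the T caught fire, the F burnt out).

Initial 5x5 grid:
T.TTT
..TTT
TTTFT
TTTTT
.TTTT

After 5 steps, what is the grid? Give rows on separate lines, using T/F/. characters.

Step 1: 4 trees catch fire, 1 burn out
  T.TTT
  ..TFT
  TTF.F
  TTTFT
  .TTTT
Step 2: 7 trees catch fire, 4 burn out
  T.TFT
  ..F.F
  TF...
  TTF.F
  .TTFT
Step 3: 6 trees catch fire, 7 burn out
  T.F.F
  .....
  F....
  TF...
  .TF.F
Step 4: 2 trees catch fire, 6 burn out
  T....
  .....
  .....
  F....
  .F...
Step 5: 0 trees catch fire, 2 burn out
  T....
  .....
  .....
  .....
  .....

T....
.....
.....
.....
.....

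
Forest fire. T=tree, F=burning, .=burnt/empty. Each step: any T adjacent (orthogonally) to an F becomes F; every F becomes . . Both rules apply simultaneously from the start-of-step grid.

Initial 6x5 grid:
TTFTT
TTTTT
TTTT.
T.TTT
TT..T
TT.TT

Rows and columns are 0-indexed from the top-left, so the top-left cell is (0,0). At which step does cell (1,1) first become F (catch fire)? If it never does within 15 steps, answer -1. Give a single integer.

Step 1: cell (1,1)='T' (+3 fires, +1 burnt)
Step 2: cell (1,1)='F' (+5 fires, +3 burnt)
  -> target ignites at step 2
Step 3: cell (1,1)='.' (+5 fires, +5 burnt)
Step 4: cell (1,1)='.' (+2 fires, +5 burnt)
Step 5: cell (1,1)='.' (+2 fires, +2 burnt)
Step 6: cell (1,1)='.' (+2 fires, +2 burnt)
Step 7: cell (1,1)='.' (+3 fires, +2 burnt)
Step 8: cell (1,1)='.' (+2 fires, +3 burnt)
Step 9: cell (1,1)='.' (+0 fires, +2 burnt)
  fire out at step 9

2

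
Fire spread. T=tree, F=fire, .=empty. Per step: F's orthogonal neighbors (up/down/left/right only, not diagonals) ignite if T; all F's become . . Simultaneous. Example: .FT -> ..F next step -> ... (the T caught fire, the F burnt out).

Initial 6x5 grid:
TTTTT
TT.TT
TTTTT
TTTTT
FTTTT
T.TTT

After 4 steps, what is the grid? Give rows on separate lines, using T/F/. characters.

Step 1: 3 trees catch fire, 1 burn out
  TTTTT
  TT.TT
  TTTTT
  FTTTT
  .FTTT
  F.TTT
Step 2: 3 trees catch fire, 3 burn out
  TTTTT
  TT.TT
  FTTTT
  .FTTT
  ..FTT
  ..TTT
Step 3: 5 trees catch fire, 3 burn out
  TTTTT
  FT.TT
  .FTTT
  ..FTT
  ...FT
  ..FTT
Step 4: 6 trees catch fire, 5 burn out
  FTTTT
  .F.TT
  ..FTT
  ...FT
  ....F
  ...FT

FTTTT
.F.TT
..FTT
...FT
....F
...FT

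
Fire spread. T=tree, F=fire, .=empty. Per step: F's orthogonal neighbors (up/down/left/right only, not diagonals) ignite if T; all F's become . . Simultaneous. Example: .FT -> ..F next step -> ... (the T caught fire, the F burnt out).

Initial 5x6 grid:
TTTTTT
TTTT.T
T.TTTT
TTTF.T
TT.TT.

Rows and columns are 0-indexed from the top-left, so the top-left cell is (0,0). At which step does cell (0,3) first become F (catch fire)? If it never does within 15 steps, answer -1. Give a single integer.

Step 1: cell (0,3)='T' (+3 fires, +1 burnt)
Step 2: cell (0,3)='T' (+5 fires, +3 burnt)
Step 3: cell (0,3)='F' (+5 fires, +5 burnt)
  -> target ignites at step 3
Step 4: cell (0,3)='.' (+7 fires, +5 burnt)
Step 5: cell (0,3)='.' (+3 fires, +7 burnt)
Step 6: cell (0,3)='.' (+1 fires, +3 burnt)
Step 7: cell (0,3)='.' (+0 fires, +1 burnt)
  fire out at step 7

3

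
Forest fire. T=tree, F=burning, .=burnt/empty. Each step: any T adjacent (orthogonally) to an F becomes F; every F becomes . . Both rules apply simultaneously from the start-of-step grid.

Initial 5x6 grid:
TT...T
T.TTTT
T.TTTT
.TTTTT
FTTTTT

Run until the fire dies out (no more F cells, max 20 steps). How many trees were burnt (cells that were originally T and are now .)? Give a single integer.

Step 1: +1 fires, +1 burnt (F count now 1)
Step 2: +2 fires, +1 burnt (F count now 2)
Step 3: +2 fires, +2 burnt (F count now 2)
Step 4: +3 fires, +2 burnt (F count now 3)
Step 5: +4 fires, +3 burnt (F count now 4)
Step 6: +3 fires, +4 burnt (F count now 3)
Step 7: +2 fires, +3 burnt (F count now 2)
Step 8: +1 fires, +2 burnt (F count now 1)
Step 9: +1 fires, +1 burnt (F count now 1)
Step 10: +0 fires, +1 burnt (F count now 0)
Fire out after step 10
Initially T: 23, now '.': 26
Total burnt (originally-T cells now '.'): 19

Answer: 19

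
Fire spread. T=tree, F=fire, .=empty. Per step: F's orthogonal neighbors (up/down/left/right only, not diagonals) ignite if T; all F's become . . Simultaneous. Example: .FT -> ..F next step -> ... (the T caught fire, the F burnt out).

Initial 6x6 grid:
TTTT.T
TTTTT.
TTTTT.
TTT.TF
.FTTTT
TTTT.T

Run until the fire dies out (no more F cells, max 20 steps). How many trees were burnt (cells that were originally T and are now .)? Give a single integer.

Step 1: +5 fires, +2 burnt (F count now 5)
Step 2: +9 fires, +5 burnt (F count now 9)
Step 3: +6 fires, +9 burnt (F count now 6)
Step 4: +4 fires, +6 burnt (F count now 4)
Step 5: +3 fires, +4 burnt (F count now 3)
Step 6: +0 fires, +3 burnt (F count now 0)
Fire out after step 6
Initially T: 28, now '.': 35
Total burnt (originally-T cells now '.'): 27

Answer: 27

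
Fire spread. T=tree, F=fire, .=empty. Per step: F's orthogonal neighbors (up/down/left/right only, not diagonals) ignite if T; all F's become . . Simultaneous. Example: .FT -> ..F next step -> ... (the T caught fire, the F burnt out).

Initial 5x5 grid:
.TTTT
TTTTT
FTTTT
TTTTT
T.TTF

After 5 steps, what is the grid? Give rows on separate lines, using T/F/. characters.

Step 1: 5 trees catch fire, 2 burn out
  .TTTT
  FTTTT
  .FTTT
  FTTTF
  T.TF.
Step 2: 7 trees catch fire, 5 burn out
  .TTTT
  .FTTT
  ..FTF
  .FTF.
  F.F..
Step 3: 5 trees catch fire, 7 burn out
  .FTTT
  ..FTF
  ...F.
  ..F..
  .....
Step 4: 3 trees catch fire, 5 burn out
  ..FTF
  ...F.
  .....
  .....
  .....
Step 5: 1 trees catch fire, 3 burn out
  ...F.
  .....
  .....
  .....
  .....

...F.
.....
.....
.....
.....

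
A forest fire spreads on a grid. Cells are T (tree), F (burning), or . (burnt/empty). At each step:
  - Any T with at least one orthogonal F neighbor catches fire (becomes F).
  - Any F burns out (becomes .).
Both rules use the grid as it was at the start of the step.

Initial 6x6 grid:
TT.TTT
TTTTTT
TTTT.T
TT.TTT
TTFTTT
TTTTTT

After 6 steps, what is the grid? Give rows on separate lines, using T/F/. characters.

Step 1: 3 trees catch fire, 1 burn out
  TT.TTT
  TTTTTT
  TTTT.T
  TT.TTT
  TF.FTT
  TTFTTT
Step 2: 6 trees catch fire, 3 burn out
  TT.TTT
  TTTTTT
  TTTT.T
  TF.FTT
  F...FT
  TF.FTT
Step 3: 7 trees catch fire, 6 burn out
  TT.TTT
  TTTTTT
  TFTF.T
  F...FT
  .....F
  F...FT
Step 4: 6 trees catch fire, 7 burn out
  TT.TTT
  TFTFTT
  F.F..T
  .....F
  ......
  .....F
Step 5: 6 trees catch fire, 6 burn out
  TF.FTT
  F.F.FT
  .....F
  ......
  ......
  ......
Step 6: 3 trees catch fire, 6 burn out
  F...FT
  .....F
  ......
  ......
  ......
  ......

F...FT
.....F
......
......
......
......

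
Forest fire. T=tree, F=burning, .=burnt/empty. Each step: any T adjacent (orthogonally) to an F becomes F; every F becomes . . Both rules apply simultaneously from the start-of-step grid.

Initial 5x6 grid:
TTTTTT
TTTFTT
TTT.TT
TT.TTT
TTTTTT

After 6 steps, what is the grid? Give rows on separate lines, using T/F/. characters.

Step 1: 3 trees catch fire, 1 burn out
  TTTFTT
  TTF.FT
  TTT.TT
  TT.TTT
  TTTTTT
Step 2: 6 trees catch fire, 3 burn out
  TTF.FT
  TF...F
  TTF.FT
  TT.TTT
  TTTTTT
Step 3: 6 trees catch fire, 6 burn out
  TF...F
  F.....
  TF...F
  TT.TFT
  TTTTTT
Step 4: 6 trees catch fire, 6 burn out
  F.....
  ......
  F.....
  TF.F.F
  TTTTFT
Step 5: 4 trees catch fire, 6 burn out
  ......
  ......
  ......
  F.....
  TFTF.F
Step 6: 2 trees catch fire, 4 burn out
  ......
  ......
  ......
  ......
  F.F...

......
......
......
......
F.F...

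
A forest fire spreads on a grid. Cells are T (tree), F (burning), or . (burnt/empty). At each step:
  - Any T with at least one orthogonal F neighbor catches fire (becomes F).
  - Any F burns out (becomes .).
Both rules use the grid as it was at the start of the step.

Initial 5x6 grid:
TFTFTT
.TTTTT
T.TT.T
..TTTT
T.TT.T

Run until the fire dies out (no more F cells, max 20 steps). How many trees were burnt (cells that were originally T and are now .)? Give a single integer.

Step 1: +5 fires, +2 burnt (F count now 5)
Step 2: +4 fires, +5 burnt (F count now 4)
Step 3: +3 fires, +4 burnt (F count now 3)
Step 4: +4 fires, +3 burnt (F count now 4)
Step 5: +2 fires, +4 burnt (F count now 2)
Step 6: +1 fires, +2 burnt (F count now 1)
Step 7: +0 fires, +1 burnt (F count now 0)
Fire out after step 7
Initially T: 21, now '.': 28
Total burnt (originally-T cells now '.'): 19

Answer: 19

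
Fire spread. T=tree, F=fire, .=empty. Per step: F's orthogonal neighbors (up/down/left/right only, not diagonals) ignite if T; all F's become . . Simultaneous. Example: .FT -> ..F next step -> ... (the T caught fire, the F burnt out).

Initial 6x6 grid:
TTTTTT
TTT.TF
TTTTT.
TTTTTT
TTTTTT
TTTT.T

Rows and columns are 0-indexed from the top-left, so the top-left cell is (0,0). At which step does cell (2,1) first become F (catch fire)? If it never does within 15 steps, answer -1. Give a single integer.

Step 1: cell (2,1)='T' (+2 fires, +1 burnt)
Step 2: cell (2,1)='T' (+2 fires, +2 burnt)
Step 3: cell (2,1)='T' (+3 fires, +2 burnt)
Step 4: cell (2,1)='T' (+5 fires, +3 burnt)
Step 5: cell (2,1)='F' (+6 fires, +5 burnt)
  -> target ignites at step 5
Step 6: cell (2,1)='.' (+7 fires, +6 burnt)
Step 7: cell (2,1)='.' (+4 fires, +7 burnt)
Step 8: cell (2,1)='.' (+2 fires, +4 burnt)
Step 9: cell (2,1)='.' (+1 fires, +2 burnt)
Step 10: cell (2,1)='.' (+0 fires, +1 burnt)
  fire out at step 10

5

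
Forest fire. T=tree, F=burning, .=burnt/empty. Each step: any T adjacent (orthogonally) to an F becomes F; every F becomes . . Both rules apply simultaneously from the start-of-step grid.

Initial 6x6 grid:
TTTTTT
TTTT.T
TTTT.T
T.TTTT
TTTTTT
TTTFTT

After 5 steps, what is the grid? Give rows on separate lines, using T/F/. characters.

Step 1: 3 trees catch fire, 1 burn out
  TTTTTT
  TTTT.T
  TTTT.T
  T.TTTT
  TTTFTT
  TTF.FT
Step 2: 5 trees catch fire, 3 burn out
  TTTTTT
  TTTT.T
  TTTT.T
  T.TFTT
  TTF.FT
  TF...F
Step 3: 6 trees catch fire, 5 burn out
  TTTTTT
  TTTT.T
  TTTF.T
  T.F.FT
  TF...F
  F.....
Step 4: 4 trees catch fire, 6 burn out
  TTTTTT
  TTTF.T
  TTF..T
  T....F
  F.....
  ......
Step 5: 5 trees catch fire, 4 burn out
  TTTFTT
  TTF..T
  TF...F
  F.....
  ......
  ......

TTTFTT
TTF..T
TF...F
F.....
......
......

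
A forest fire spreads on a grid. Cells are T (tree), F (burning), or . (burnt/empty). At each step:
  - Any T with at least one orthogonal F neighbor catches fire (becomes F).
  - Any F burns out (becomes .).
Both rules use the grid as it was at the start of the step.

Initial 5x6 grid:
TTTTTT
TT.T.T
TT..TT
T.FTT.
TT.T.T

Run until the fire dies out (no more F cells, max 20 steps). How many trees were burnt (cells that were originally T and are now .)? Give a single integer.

Answer: 20

Derivation:
Step 1: +1 fires, +1 burnt (F count now 1)
Step 2: +2 fires, +1 burnt (F count now 2)
Step 3: +1 fires, +2 burnt (F count now 1)
Step 4: +1 fires, +1 burnt (F count now 1)
Step 5: +1 fires, +1 burnt (F count now 1)
Step 6: +1 fires, +1 burnt (F count now 1)
Step 7: +1 fires, +1 burnt (F count now 1)
Step 8: +1 fires, +1 burnt (F count now 1)
Step 9: +2 fires, +1 burnt (F count now 2)
Step 10: +1 fires, +2 burnt (F count now 1)
Step 11: +2 fires, +1 burnt (F count now 2)
Step 12: +2 fires, +2 burnt (F count now 2)
Step 13: +1 fires, +2 burnt (F count now 1)
Step 14: +1 fires, +1 burnt (F count now 1)
Step 15: +1 fires, +1 burnt (F count now 1)
Step 16: +1 fires, +1 burnt (F count now 1)
Step 17: +0 fires, +1 burnt (F count now 0)
Fire out after step 17
Initially T: 21, now '.': 29
Total burnt (originally-T cells now '.'): 20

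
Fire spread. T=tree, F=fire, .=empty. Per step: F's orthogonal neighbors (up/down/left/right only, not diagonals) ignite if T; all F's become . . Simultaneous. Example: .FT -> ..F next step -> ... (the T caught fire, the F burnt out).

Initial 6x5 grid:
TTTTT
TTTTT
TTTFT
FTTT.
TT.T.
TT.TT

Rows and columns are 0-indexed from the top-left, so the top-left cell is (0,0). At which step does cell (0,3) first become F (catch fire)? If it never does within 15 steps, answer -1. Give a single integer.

Step 1: cell (0,3)='T' (+7 fires, +2 burnt)
Step 2: cell (0,3)='F' (+9 fires, +7 burnt)
  -> target ignites at step 2
Step 3: cell (0,3)='.' (+6 fires, +9 burnt)
Step 4: cell (0,3)='.' (+2 fires, +6 burnt)
Step 5: cell (0,3)='.' (+0 fires, +2 burnt)
  fire out at step 5

2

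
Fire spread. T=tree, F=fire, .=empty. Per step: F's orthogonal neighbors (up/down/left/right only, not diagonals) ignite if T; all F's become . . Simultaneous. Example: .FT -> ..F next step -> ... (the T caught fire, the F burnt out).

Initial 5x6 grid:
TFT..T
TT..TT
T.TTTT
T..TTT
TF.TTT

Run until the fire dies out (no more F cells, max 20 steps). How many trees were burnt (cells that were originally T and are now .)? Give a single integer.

Answer: 7

Derivation:
Step 1: +4 fires, +2 burnt (F count now 4)
Step 2: +2 fires, +4 burnt (F count now 2)
Step 3: +1 fires, +2 burnt (F count now 1)
Step 4: +0 fires, +1 burnt (F count now 0)
Fire out after step 4
Initially T: 20, now '.': 17
Total burnt (originally-T cells now '.'): 7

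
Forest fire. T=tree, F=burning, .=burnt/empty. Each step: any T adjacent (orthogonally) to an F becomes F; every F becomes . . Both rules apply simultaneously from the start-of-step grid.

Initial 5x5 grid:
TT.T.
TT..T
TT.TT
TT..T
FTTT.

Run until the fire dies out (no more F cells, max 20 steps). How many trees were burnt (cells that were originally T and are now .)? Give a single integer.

Step 1: +2 fires, +1 burnt (F count now 2)
Step 2: +3 fires, +2 burnt (F count now 3)
Step 3: +3 fires, +3 burnt (F count now 3)
Step 4: +2 fires, +3 burnt (F count now 2)
Step 5: +1 fires, +2 burnt (F count now 1)
Step 6: +0 fires, +1 burnt (F count now 0)
Fire out after step 6
Initially T: 16, now '.': 20
Total burnt (originally-T cells now '.'): 11

Answer: 11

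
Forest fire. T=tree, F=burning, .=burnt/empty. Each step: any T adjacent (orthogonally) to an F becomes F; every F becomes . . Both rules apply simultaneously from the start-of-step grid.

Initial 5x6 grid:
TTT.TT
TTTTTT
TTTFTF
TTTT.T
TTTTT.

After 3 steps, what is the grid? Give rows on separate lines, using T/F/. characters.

Step 1: 6 trees catch fire, 2 burn out
  TTT.TT
  TTTFTF
  TTF.F.
  TTTF.F
  TTTTT.
Step 2: 6 trees catch fire, 6 burn out
  TTT.TF
  TTF.F.
  TF....
  TTF...
  TTTFT.
Step 3: 7 trees catch fire, 6 burn out
  TTF.F.
  TF....
  F.....
  TF....
  TTF.F.

TTF.F.
TF....
F.....
TF....
TTF.F.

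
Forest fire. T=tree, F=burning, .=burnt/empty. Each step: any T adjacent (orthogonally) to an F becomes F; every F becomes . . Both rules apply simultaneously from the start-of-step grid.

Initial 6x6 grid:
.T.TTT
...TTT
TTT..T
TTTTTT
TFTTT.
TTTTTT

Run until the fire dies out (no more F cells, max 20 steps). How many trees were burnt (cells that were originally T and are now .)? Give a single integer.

Answer: 26

Derivation:
Step 1: +4 fires, +1 burnt (F count now 4)
Step 2: +6 fires, +4 burnt (F count now 6)
Step 3: +5 fires, +6 burnt (F count now 5)
Step 4: +2 fires, +5 burnt (F count now 2)
Step 5: +2 fires, +2 burnt (F count now 2)
Step 6: +1 fires, +2 burnt (F count now 1)
Step 7: +1 fires, +1 burnt (F count now 1)
Step 8: +2 fires, +1 burnt (F count now 2)
Step 9: +2 fires, +2 burnt (F count now 2)
Step 10: +1 fires, +2 burnt (F count now 1)
Step 11: +0 fires, +1 burnt (F count now 0)
Fire out after step 11
Initially T: 27, now '.': 35
Total burnt (originally-T cells now '.'): 26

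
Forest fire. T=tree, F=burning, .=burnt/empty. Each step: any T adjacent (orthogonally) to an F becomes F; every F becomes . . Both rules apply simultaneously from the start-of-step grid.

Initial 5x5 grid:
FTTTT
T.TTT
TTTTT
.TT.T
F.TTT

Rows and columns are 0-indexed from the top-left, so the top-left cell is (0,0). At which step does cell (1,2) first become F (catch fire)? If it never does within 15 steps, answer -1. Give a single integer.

Step 1: cell (1,2)='T' (+2 fires, +2 burnt)
Step 2: cell (1,2)='T' (+2 fires, +2 burnt)
Step 3: cell (1,2)='F' (+3 fires, +2 burnt)
  -> target ignites at step 3
Step 4: cell (1,2)='.' (+4 fires, +3 burnt)
Step 5: cell (1,2)='.' (+3 fires, +4 burnt)
Step 6: cell (1,2)='.' (+2 fires, +3 burnt)
Step 7: cell (1,2)='.' (+2 fires, +2 burnt)
Step 8: cell (1,2)='.' (+1 fires, +2 burnt)
Step 9: cell (1,2)='.' (+0 fires, +1 burnt)
  fire out at step 9

3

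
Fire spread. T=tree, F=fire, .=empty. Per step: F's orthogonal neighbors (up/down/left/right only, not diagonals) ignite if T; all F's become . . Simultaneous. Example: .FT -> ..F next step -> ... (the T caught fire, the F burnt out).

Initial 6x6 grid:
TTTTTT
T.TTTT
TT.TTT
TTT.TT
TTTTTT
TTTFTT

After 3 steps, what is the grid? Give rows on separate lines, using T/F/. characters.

Step 1: 3 trees catch fire, 1 burn out
  TTTTTT
  T.TTTT
  TT.TTT
  TTT.TT
  TTTFTT
  TTF.FT
Step 2: 4 trees catch fire, 3 burn out
  TTTTTT
  T.TTTT
  TT.TTT
  TTT.TT
  TTF.FT
  TF...F
Step 3: 5 trees catch fire, 4 burn out
  TTTTTT
  T.TTTT
  TT.TTT
  TTF.FT
  TF...F
  F.....

TTTTTT
T.TTTT
TT.TTT
TTF.FT
TF...F
F.....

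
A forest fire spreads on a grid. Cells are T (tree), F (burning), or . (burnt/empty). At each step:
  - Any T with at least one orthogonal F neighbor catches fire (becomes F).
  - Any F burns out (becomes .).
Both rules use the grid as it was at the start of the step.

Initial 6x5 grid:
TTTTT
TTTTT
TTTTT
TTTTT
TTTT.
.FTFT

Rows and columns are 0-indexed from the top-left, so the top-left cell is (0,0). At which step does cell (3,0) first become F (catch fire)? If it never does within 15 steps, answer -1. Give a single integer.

Step 1: cell (3,0)='T' (+4 fires, +2 burnt)
Step 2: cell (3,0)='T' (+4 fires, +4 burnt)
Step 3: cell (3,0)='F' (+5 fires, +4 burnt)
  -> target ignites at step 3
Step 4: cell (3,0)='.' (+5 fires, +5 burnt)
Step 5: cell (3,0)='.' (+5 fires, +5 burnt)
Step 6: cell (3,0)='.' (+3 fires, +5 burnt)
Step 7: cell (3,0)='.' (+0 fires, +3 burnt)
  fire out at step 7

3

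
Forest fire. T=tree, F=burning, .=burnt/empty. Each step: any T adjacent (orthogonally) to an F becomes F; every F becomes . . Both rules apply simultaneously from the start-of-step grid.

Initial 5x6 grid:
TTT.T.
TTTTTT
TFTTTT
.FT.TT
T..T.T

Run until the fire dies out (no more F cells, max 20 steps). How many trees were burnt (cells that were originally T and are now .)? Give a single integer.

Step 1: +4 fires, +2 burnt (F count now 4)
Step 2: +4 fires, +4 burnt (F count now 4)
Step 3: +4 fires, +4 burnt (F count now 4)
Step 4: +3 fires, +4 burnt (F count now 3)
Step 5: +3 fires, +3 burnt (F count now 3)
Step 6: +1 fires, +3 burnt (F count now 1)
Step 7: +0 fires, +1 burnt (F count now 0)
Fire out after step 7
Initially T: 21, now '.': 28
Total burnt (originally-T cells now '.'): 19

Answer: 19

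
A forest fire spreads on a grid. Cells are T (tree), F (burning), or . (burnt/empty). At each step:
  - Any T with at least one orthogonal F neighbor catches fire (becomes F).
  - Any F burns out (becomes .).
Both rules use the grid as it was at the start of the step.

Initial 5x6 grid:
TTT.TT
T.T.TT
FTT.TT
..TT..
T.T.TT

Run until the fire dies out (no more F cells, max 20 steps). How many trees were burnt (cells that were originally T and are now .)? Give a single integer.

Step 1: +2 fires, +1 burnt (F count now 2)
Step 2: +2 fires, +2 burnt (F count now 2)
Step 3: +3 fires, +2 burnt (F count now 3)
Step 4: +3 fires, +3 burnt (F count now 3)
Step 5: +0 fires, +3 burnt (F count now 0)
Fire out after step 5
Initially T: 19, now '.': 21
Total burnt (originally-T cells now '.'): 10

Answer: 10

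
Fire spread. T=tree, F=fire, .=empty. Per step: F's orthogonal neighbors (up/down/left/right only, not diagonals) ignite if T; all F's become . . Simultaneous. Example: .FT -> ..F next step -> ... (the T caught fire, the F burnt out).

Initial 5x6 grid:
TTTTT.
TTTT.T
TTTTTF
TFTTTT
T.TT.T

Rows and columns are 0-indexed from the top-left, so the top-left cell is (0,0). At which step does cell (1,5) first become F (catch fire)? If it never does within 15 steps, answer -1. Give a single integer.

Step 1: cell (1,5)='F' (+6 fires, +2 burnt)
  -> target ignites at step 1
Step 2: cell (1,5)='.' (+9 fires, +6 burnt)
Step 3: cell (1,5)='.' (+5 fires, +9 burnt)
Step 4: cell (1,5)='.' (+3 fires, +5 burnt)
Step 5: cell (1,5)='.' (+1 fires, +3 burnt)
Step 6: cell (1,5)='.' (+0 fires, +1 burnt)
  fire out at step 6

1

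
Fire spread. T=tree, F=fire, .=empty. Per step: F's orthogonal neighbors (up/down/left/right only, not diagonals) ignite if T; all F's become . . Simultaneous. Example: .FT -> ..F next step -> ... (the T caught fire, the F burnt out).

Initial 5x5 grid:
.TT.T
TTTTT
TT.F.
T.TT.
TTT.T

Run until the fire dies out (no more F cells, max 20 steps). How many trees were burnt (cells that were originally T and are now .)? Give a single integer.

Step 1: +2 fires, +1 burnt (F count now 2)
Step 2: +3 fires, +2 burnt (F count now 3)
Step 3: +4 fires, +3 burnt (F count now 4)
Step 4: +4 fires, +4 burnt (F count now 4)
Step 5: +2 fires, +4 burnt (F count now 2)
Step 6: +1 fires, +2 burnt (F count now 1)
Step 7: +0 fires, +1 burnt (F count now 0)
Fire out after step 7
Initially T: 17, now '.': 24
Total burnt (originally-T cells now '.'): 16

Answer: 16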